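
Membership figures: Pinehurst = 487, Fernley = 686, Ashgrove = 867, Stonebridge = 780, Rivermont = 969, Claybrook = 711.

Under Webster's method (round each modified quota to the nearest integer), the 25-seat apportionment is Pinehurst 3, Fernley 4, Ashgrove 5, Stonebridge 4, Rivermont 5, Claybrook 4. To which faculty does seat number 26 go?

Priority for the next seat is population ÷ (current seats + 0.5).
Priorities: Pinehurst 139.143, Fernley 152.444, Ashgrove 157.636, Stonebridge 173.333, Rivermont 176.182, Claybrook 158.000.
Highest priority: Rivermont.

Rivermont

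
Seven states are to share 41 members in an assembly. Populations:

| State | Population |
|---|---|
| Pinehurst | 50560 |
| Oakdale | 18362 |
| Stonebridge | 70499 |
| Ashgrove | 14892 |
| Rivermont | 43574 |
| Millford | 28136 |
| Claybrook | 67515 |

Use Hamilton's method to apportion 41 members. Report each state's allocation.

The standard divisor is 293538/41 ≈ 7159.463.
Standard quotas: Pinehurst 7.0620, Oakdale 2.5647, Stonebridge 9.8470, Ashgrove 2.0800, Rivermont 6.0862, Millford 3.9299, Claybrook 9.4302.
Lower quotas: Pinehurst 7, Oakdale 2, Stonebridge 9, Ashgrove 2, Rivermont 6, Millford 3, Claybrook 9 (sum 38, leaving 3 seats).
Remainders in descending order: Millford 0.9299, Stonebridge 0.8470, Oakdale 0.5647, Claybrook 0.4302, Rivermont 0.0862, Ashgrove 0.0800, Pinehurst 0.0620.
The surplus seats go to Millford, Stonebridge, Oakdale.

Pinehurst=7, Oakdale=3, Stonebridge=10, Ashgrove=2, Rivermont=6, Millford=4, Claybrook=9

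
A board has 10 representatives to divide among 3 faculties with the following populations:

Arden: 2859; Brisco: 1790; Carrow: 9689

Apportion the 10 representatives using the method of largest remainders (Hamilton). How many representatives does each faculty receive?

Arden=2, Brisco=1, Carrow=7

The standard divisor is 14338/10 ≈ 1433.8.
Standard quotas: Arden 1.9940, Brisco 1.2484, Carrow 6.7576.
Lower quotas: Arden 1, Brisco 1, Carrow 6 (sum 8, leaving 2 seats).
Remainders in descending order: Arden 0.9940, Carrow 0.7576, Brisco 0.2484.
Largest remainders: Arden, Carrow receive the extra seats.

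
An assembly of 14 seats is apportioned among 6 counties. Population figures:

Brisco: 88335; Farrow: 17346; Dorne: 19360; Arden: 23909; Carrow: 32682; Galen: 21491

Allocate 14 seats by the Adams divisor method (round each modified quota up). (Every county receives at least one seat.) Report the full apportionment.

Brisco=5, Farrow=1, Dorne=2, Arden=2, Carrow=2, Galen=2

Standard divisor 203123/14 ≈ 14508.786; standard quotas: Brisco 6.088, Farrow 1.196, Dorne 1.334, Arden 1.648, Carrow 2.253, Galen 1.481.
Rounding up gives 7, 2, 2, 2, 3, 2 = 18 seats, so the divisor must be adjusted.
With modified divisor 18500: modified quotas Brisco 4.775, Farrow 0.938, Dorne 1.046, Arden 1.292, Carrow 1.767, Galen 1.162.
Rounding up: Brisco 5, Farrow 1, Dorne 2, Arden 2, Carrow 2, Galen 2 (total 14).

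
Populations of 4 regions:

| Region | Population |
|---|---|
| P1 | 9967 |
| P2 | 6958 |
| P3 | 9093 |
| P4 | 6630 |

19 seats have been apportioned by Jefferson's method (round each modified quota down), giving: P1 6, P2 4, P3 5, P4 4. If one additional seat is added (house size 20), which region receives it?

P3

Priority for the next seat is population ÷ (current seats + 1).
Priorities: P1 1423.857, P2 1391.600, P3 1515.500, P4 1326.000.
Highest priority: P3.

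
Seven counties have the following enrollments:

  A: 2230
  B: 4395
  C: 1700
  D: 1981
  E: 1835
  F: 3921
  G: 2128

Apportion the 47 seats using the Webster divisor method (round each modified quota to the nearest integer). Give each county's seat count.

A: 6; B: 11; C: 4; D: 5; E: 5; F: 10; G: 6

Standard divisor 18190/47 ≈ 387.021; standard quotas: A 5.762, B 11.356, C 4.393, D 5.119, E 4.741, F 10.131, G 5.498.
Rounding to the nearest integer gives 6, 11, 4, 5, 5, 10, 5 = 46 seats, so the divisor must be adjusted.
With modified divisor 385: modified quotas A 5.792, B 11.416, C 4.416, D 5.145, E 4.766, F 10.184, G 5.527.
Rounding to the nearest integer: A 6, B 11, C 4, D 5, E 5, F 10, G 6 (total 47).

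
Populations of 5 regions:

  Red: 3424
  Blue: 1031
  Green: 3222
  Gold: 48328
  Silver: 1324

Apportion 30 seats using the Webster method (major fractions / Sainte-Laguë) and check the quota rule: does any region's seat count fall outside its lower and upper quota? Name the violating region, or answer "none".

Standard quotas: Red 1.792, Blue 0.540, Green 1.686, Gold 25.290, Silver 0.693.
Webster allocation: Red 2, Blue 1, Green 2, Gold 24, Silver 1.
Gold has quota 25.290 (lower 25, upper 26) but receives 24 — outside the quota interval.

Gold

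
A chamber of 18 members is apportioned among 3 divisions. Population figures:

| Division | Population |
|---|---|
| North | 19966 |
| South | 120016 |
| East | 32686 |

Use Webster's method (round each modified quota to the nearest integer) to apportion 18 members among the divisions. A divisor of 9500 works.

With modified divisor 9500: modified quotas North 2.102, South 12.633, East 3.441.
Rounding to the nearest integer: North 2, South 13, East 3 (total 18).

North=2; South=13; East=3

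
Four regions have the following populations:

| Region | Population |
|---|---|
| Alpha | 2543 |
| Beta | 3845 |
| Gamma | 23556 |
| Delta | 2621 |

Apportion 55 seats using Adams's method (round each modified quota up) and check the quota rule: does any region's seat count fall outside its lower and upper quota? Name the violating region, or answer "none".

Standard quotas: Alpha 4.295, Beta 6.494, Gamma 39.784, Delta 4.427.
Adams allocation: Alpha 5, Beta 7, Gamma 38, Delta 5.
Gamma has quota 39.784 (lower 39, upper 40) but receives 38 — outside the quota interval.

Gamma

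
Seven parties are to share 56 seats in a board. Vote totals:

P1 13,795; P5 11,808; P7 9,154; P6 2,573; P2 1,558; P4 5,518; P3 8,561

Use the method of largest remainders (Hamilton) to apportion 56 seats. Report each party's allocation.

The standard divisor is 52967/56 ≈ 945.839.
Standard quotas: P1 14.5849, P5 12.4842, P7 9.6782, P6 2.7203, P2 1.6472, P4 5.8340, P3 9.0512.
Lower quotas: P1 14, P5 12, P7 9, P6 2, P2 1, P4 5, P3 9 (sum 52, leaving 4 seats).
Remainders in descending order: P4 0.8340, P6 0.7203, P7 0.6782, P2 0.6472, P1 0.5849, P5 0.4842, P3 0.0512.
The surplus seats go to P4, P6, P7, P2.

P1=14; P5=12; P7=10; P6=3; P2=2; P4=6; P3=9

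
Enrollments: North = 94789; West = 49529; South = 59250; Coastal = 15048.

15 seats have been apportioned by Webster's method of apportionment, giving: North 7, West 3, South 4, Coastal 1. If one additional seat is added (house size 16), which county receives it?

Priority for the next seat is population ÷ (current seats + 0.5).
Priorities: North 12638.533, West 14151.143, South 13166.667, Coastal 10032.000.
Highest priority: West.

West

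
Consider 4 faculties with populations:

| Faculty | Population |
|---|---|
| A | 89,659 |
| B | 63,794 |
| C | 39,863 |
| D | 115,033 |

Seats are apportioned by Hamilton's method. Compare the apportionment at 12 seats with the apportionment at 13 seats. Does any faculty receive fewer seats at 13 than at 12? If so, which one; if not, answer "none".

At 12 seats: A 4, B 2, C 2, D 4.
At 13 seats: A 4, B 3, C 1, D 5.
C drops from 2 to 1.

C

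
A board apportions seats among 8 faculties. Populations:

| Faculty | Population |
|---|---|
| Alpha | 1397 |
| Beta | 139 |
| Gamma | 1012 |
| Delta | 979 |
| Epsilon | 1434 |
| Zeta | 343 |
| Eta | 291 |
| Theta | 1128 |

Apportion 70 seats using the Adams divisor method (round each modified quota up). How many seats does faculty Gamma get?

10

Standard divisor 6723/70 ≈ 96.043; standard quotas: Alpha 14.546, Beta 1.447, Gamma 10.537, Delta 10.193, Epsilon 14.931, Zeta 3.571, Eta 3.030, Theta 11.745.
Rounding up gives 15, 2, 11, 11, 15, 4, 4, 12 = 74 seats, so the divisor must be adjusted.
With modified divisor 102: modified quotas Alpha 13.696, Beta 1.363, Gamma 9.922, Delta 9.598, Epsilon 14.059, Zeta 3.363, Eta 2.853, Theta 11.059.
Rounding up: Alpha 14, Beta 2, Gamma 10, Delta 10, Epsilon 15, Zeta 4, Eta 3, Theta 12 (total 70).
Gamma receives 10.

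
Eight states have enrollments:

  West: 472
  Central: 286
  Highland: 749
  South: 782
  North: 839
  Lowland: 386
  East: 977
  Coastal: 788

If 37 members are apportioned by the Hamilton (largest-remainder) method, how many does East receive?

Total 5279; standard divisor 5279/37 ≈ 142.676.
Standard quotas: West 3.308, Central 2.005, Highland 5.250, South 5.481, North 5.880, Lowland 2.705, East 6.848, Coastal 5.523.
Lower quotas: West 3, Central 2, Highland 5, South 5, North 5, Lowland 2, East 6, Coastal 5 (sum 33, leaving 4 seats).
Remainders in descending order: North 0.880, East 0.848, Lowland 0.705, Coastal 0.523, South 0.481, West 0.308, Highland 0.250, Central 0.005.
Largest remainders: North, East, Lowland, Coastal receive the extra seats.
East receives 7.

7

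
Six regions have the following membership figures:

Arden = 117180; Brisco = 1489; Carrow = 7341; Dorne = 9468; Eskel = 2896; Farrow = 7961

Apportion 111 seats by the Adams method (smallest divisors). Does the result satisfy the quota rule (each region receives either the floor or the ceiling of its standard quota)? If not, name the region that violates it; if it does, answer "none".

Standard quotas: Arden 88.885, Brisco 1.129, Carrow 5.568, Dorne 7.182, Eskel 2.197, Farrow 6.039.
Adams allocation: Arden 87, Brisco 2, Carrow 6, Dorne 7, Eskel 3, Farrow 6.
Arden has quota 88.885 (lower 88, upper 89) but receives 87 — outside the quota interval.

Arden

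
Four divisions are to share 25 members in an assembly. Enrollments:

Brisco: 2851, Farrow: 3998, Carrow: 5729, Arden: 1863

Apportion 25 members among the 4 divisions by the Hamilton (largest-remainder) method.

Total 14441; standard divisor 14441/25 ≈ 577.64.
Standard quotas: Brisco 4.9356, Farrow 6.9213, Carrow 9.9179, Arden 3.2252.
Lower quotas: Brisco 4, Farrow 6, Carrow 9, Arden 3 (sum 22, leaving 3 seats).
Remainders in descending order: Brisco 0.9356, Farrow 0.9213, Carrow 0.9179, Arden 0.2252.
Largest remainders: Brisco, Farrow, Carrow receive the extra seats.

Brisco=5, Farrow=7, Carrow=10, Arden=3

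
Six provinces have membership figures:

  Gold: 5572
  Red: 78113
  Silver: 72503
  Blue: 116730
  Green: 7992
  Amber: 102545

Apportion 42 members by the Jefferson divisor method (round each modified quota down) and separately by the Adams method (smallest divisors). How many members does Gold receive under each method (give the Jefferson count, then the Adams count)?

0 and 1

Jefferson: Gold 0, Red 9, Silver 8, Blue 13, Green 0, Amber 12.
Adams: Gold 1, Red 9, Silver 8, Blue 12, Green 1, Amber 11.
Gold gets 0 under Jefferson and 1 under Adams.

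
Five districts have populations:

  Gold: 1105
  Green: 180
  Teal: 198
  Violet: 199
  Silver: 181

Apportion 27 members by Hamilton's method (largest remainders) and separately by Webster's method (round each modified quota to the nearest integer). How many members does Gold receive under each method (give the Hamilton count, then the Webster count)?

16 and 15

Hamilton: Gold 16, Green 2, Teal 3, Violet 3, Silver 3.
Webster: Gold 15, Green 3, Teal 3, Violet 3, Silver 3.
Gold gets 16 under Hamilton and 15 under Webster.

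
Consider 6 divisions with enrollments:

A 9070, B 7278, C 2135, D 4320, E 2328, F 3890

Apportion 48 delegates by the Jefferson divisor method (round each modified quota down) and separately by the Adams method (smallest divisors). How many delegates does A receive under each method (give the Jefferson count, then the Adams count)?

16 and 14

Jefferson: A 16, B 12, C 3, D 7, E 4, F 6.
Adams: A 14, B 12, C 4, D 7, E 4, F 7.
A gets 16 under Jefferson and 14 under Adams.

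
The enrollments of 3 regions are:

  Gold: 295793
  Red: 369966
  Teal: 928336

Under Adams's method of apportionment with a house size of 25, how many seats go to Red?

Standard divisor 1594095/25 ≈ 63763.8; standard quotas: Gold 4.639, Red 5.802, Teal 14.559.
Rounding up gives 5, 6, 15 = 26 seats, so the divisor must be adjusted.
With modified divisor 68900: modified quotas Gold 4.293, Red 5.370, Teal 13.474.
Rounding up: Gold 5, Red 6, Teal 14 (total 25).
Red receives 6.

6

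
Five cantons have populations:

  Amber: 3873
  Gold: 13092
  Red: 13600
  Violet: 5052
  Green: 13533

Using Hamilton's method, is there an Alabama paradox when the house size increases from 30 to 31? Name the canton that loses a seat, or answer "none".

At 30 seats: Amber 3, Gold 8, Red 8, Violet 3, Green 8.
At 31 seats: Amber 2, Gold 8, Red 9, Violet 3, Green 9.
Amber drops from 3 to 2.

Amber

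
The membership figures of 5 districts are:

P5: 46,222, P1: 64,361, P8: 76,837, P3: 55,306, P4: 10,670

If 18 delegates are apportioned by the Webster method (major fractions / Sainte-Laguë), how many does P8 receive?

5

Standard divisor 253396/18 ≈ 14077.556; standard quotas: P5 3.283, P1 4.572, P8 5.458, P3 3.929, P4 0.758.
Rounding to the nearest integer gives P5 3, P1 5, P8 5, P3 4, P4 1 — total 18, matching the house size, so no adjustment is needed.
P8 receives 5.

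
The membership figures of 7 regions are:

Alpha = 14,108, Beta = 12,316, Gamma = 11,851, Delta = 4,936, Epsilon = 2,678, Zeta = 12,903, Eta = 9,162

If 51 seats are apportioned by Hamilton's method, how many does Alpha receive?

10

Total 67954; standard divisor 67954/51 ≈ 1332.431.
Standard quotas: Alpha 10.5882, Beta 9.2433, Gamma 8.8943, Delta 3.7045, Epsilon 2.0099, Zeta 9.6838, Eta 6.8762.
Lower quotas: Alpha 10, Beta 9, Gamma 8, Delta 3, Epsilon 2, Zeta 9, Eta 6 (sum 47, leaving 4 seats).
Remainders in descending order: Gamma 0.8943, Eta 0.8762, Delta 0.7045, Zeta 0.6838, Alpha 0.5882, Beta 0.2433, Epsilon 0.0099.
Largest remainders: Gamma, Eta, Delta, Zeta receive the extra seats.
Alpha receives 10.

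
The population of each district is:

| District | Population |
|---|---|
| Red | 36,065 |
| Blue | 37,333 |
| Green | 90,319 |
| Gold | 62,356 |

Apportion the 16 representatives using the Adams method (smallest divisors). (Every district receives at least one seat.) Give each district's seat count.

Red=3, Blue=3, Green=6, Gold=4

Standard divisor 226073/16 ≈ 14129.562; standard quotas: Red 2.552, Blue 2.642, Green 6.392, Gold 4.413.
Rounding up gives 3, 3, 7, 5 = 18 seats, so the divisor must be adjusted.
With modified divisor 16800: modified quotas Red 2.147, Blue 2.222, Green 5.376, Gold 3.712.
Rounding up: Red 3, Blue 3, Green 6, Gold 4 (total 16).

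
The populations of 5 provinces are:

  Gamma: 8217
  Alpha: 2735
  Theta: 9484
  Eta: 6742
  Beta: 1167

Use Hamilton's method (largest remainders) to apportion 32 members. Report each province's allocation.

Gamma 9; Alpha 3; Theta 11; Eta 8; Beta 1

The standard divisor is 28345/32 ≈ 885.781.
Standard quotas: Gamma 9.2766, Alpha 3.0877, Theta 10.7069, Eta 7.6114, Beta 1.3175.
Lower quotas: Gamma 9, Alpha 3, Theta 10, Eta 7, Beta 1 (sum 30, leaving 2 seats).
Remainders in descending order: Theta 0.7069, Eta 0.6114, Beta 0.3175, Gamma 0.2766, Alpha 0.0877.
Largest remainders: Theta, Eta receive the extra seats.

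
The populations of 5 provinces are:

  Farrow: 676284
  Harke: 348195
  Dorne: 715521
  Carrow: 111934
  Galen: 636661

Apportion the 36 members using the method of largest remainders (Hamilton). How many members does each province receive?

Standard divisor: 2488595 ÷ 36 ≈ 69127.639.
Standard quotas: Farrow 9.7831, Harke 5.0370, Dorne 10.3507, Carrow 1.6192, Galen 9.2099.
Lower quotas: Farrow 9, Harke 5, Dorne 10, Carrow 1, Galen 9 (sum 34, leaving 2 seats).
Remainders in descending order: Farrow 0.7831, Carrow 0.6192, Dorne 0.3507, Galen 0.2099, Harke 0.0370.
Largest remainders: Farrow, Carrow receive the extra seats.

Farrow 10; Harke 5; Dorne 10; Carrow 2; Galen 9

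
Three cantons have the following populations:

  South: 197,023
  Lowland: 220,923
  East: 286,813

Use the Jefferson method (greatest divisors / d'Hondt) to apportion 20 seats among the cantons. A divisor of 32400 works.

With modified divisor 32400: modified quotas South 6.081, Lowland 6.819, East 8.852.
Rounding down: South 6, Lowland 6, East 8 (total 20).

South 6, Lowland 6, East 8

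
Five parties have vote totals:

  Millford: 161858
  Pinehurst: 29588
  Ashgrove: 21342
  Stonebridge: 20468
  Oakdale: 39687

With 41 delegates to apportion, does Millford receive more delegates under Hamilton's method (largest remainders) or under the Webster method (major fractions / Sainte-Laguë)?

Webster

Hamilton: Millford 24, Pinehurst 5, Ashgrove 3, Stonebridge 3, Oakdale 6.
Webster: Millford 25, Pinehurst 4, Ashgrove 3, Stonebridge 3, Oakdale 6.
Millford gets 24 under Hamilton and 25 under Webster.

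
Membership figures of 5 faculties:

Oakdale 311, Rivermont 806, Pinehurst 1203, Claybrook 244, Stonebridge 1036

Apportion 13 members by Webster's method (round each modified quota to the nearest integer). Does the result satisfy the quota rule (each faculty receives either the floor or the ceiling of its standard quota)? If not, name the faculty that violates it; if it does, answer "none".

Standard quotas: Oakdale 1.123, Rivermont 2.911, Pinehurst 4.344, Claybrook 0.881, Stonebridge 3.741.
Webster allocation: Oakdale 1, Rivermont 3, Pinehurst 4, Claybrook 1, Stonebridge 4.
Every allocation lies between the lower and upper quota.

none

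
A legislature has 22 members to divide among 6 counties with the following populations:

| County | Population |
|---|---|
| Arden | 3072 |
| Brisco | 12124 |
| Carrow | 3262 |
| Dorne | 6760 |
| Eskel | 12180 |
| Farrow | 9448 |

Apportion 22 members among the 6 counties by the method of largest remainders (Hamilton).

Standard divisor: 46846 ÷ 22 ≈ 2129.364.
Standard quotas: Arden 1.4427, Brisco 5.6937, Carrow 1.5319, Dorne 3.1747, Eskel 5.7200, Farrow 4.4370.
Lower quotas: Arden 1, Brisco 5, Carrow 1, Dorne 3, Eskel 5, Farrow 4 (sum 19, leaving 3 seats).
Remainders in descending order: Eskel 0.7200, Brisco 0.6937, Carrow 0.5319, Arden 0.4427, Farrow 0.4370, Dorne 0.1747.
The surplus seats go to Eskel, Brisco, Carrow.

Arden=1, Brisco=6, Carrow=2, Dorne=3, Eskel=6, Farrow=4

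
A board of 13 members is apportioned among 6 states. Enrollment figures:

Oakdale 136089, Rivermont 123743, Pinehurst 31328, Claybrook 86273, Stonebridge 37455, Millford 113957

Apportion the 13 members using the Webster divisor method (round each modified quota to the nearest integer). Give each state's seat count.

Oakdale=3, Rivermont=3, Pinehurst=1, Claybrook=2, Stonebridge=1, Millford=3

Standard divisor 528845/13 ≈ 40680.385; standard quotas: Oakdale 3.345, Rivermont 3.042, Pinehurst 0.770, Claybrook 2.121, Stonebridge 0.921, Millford 2.801.
Rounding to the nearest integer gives Oakdale 3, Rivermont 3, Pinehurst 1, Claybrook 2, Stonebridge 1, Millford 3 — total 13, matching the house size, so no adjustment is needed.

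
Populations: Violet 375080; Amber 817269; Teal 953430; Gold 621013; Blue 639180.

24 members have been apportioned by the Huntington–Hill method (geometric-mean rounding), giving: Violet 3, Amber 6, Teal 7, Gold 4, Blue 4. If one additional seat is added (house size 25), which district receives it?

Blue

Priority for the next seat is population ÷ (√(s·(s+1))).
Priorities: Violet 108276.269, Amber 126107.345, Teal 127407.443, Gold 138862.728, Blue 142924.993.
Highest priority: Blue.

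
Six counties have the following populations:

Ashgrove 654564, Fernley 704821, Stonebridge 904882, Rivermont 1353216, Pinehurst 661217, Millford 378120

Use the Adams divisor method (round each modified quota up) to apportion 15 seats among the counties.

Standard divisor 4656820/15 ≈ 310454.667; standard quotas: Ashgrove 2.108, Fernley 2.270, Stonebridge 2.915, Rivermont 4.359, Pinehurst 2.130, Millford 1.218.
Rounding up gives 3, 3, 3, 5, 3, 2 = 19 seats, so the divisor must be adjusted.
With modified divisor 365300: modified quotas Ashgrove 1.792, Fernley 1.929, Stonebridge 2.477, Rivermont 3.704, Pinehurst 1.810, Millford 1.035.
Rounding up: Ashgrove 2, Fernley 2, Stonebridge 3, Rivermont 4, Pinehurst 2, Millford 2 (total 15).

Ashgrove 2, Fernley 2, Stonebridge 3, Rivermont 4, Pinehurst 2, Millford 2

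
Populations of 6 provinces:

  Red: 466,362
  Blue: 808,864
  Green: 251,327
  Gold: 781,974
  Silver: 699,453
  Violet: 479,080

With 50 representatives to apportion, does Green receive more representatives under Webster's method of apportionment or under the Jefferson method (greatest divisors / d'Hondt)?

Webster

Webster: Red 7, Blue 11, Green 4, Gold 11, Silver 10, Violet 7.
Jefferson: Red 7, Blue 12, Green 3, Gold 11, Silver 10, Violet 7.
Green gets 4 under Webster and 3 under Jefferson.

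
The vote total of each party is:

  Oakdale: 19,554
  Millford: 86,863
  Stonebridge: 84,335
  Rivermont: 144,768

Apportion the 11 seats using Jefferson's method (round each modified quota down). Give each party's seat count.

Oakdale: 0; Millford: 3; Stonebridge: 3; Rivermont: 5

Standard divisor 335520/11 ≈ 30501.818; standard quotas: Oakdale 0.641, Millford 2.848, Stonebridge 2.765, Rivermont 4.746.
Rounding down gives 0, 2, 2, 4 = 8 seats, so the divisor must be adjusted.
With modified divisor 26100: modified quotas Oakdale 0.749, Millford 3.328, Stonebridge 3.231, Rivermont 5.547.
Rounding down: Oakdale 0, Millford 3, Stonebridge 3, Rivermont 5 (total 11).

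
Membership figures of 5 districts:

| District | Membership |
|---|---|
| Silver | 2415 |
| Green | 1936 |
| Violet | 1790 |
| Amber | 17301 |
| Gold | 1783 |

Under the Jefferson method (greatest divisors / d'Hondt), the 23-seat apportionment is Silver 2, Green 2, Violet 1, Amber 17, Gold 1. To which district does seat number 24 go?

Amber

Priority for the next seat is population ÷ (current seats + 1).
Priorities: Silver 805.000, Green 645.333, Violet 895.000, Amber 961.167, Gold 891.500.
Highest priority: Amber.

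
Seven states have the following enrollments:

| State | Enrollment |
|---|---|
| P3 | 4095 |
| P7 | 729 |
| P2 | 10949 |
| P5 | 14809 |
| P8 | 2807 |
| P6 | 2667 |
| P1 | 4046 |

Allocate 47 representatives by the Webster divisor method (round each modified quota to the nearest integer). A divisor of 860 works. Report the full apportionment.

P3 5; P7 1; P2 13; P5 17; P8 3; P6 3; P1 5

With modified divisor 860: modified quotas P3 4.762, P7 0.848, P2 12.731, P5 17.220, P8 3.264, P6 3.101, P1 4.705.
Rounding to the nearest integer: P3 5, P7 1, P2 13, P5 17, P8 3, P6 3, P1 5 (total 47).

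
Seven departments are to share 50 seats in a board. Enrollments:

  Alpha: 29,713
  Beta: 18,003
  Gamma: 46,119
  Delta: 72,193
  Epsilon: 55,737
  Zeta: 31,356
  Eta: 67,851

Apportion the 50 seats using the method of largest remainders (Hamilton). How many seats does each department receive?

The standard divisor is 320972/50 ≈ 6419.44.
Standard quotas: Alpha 4.6286, Beta 2.8045, Gamma 7.1843, Delta 11.2460, Epsilon 8.6825, Zeta 4.8845, Eta 10.5696.
Lower quotas: Alpha 4, Beta 2, Gamma 7, Delta 11, Epsilon 8, Zeta 4, Eta 10 (sum 46, leaving 4 seats).
Remainders in descending order: Zeta 0.8845, Beta 0.8045, Epsilon 0.6825, Alpha 0.6286, Eta 0.5696, Delta 0.2460, Gamma 0.1843.
Largest remainders: Zeta, Beta, Epsilon, Alpha receive the extra seats.

Alpha: 5, Beta: 3, Gamma: 7, Delta: 11, Epsilon: 9, Zeta: 5, Eta: 10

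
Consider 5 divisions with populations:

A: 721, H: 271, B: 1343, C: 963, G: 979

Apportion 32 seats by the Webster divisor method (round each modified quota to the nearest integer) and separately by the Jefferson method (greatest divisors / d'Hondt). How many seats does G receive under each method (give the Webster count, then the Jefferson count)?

Webster: A 6, H 2, B 10, C 7, G 7.
Jefferson: A 5, H 2, B 10, C 7, G 8.
G gets 7 under Webster and 8 under Jefferson.

7 and 8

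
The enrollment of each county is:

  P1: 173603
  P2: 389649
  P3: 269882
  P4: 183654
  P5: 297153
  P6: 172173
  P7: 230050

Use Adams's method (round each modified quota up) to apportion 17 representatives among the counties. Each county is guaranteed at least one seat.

Standard divisor 1716164/17 ≈ 100950.824; standard quotas: P1 1.720, P2 3.860, P3 2.673, P4 1.819, P5 2.944, P6 1.706, P7 2.279.
Rounding up gives 2, 4, 3, 2, 3, 2, 3 = 19 seats, so the divisor must be adjusted.
With modified divisor 132400: modified quotas P1 1.311, P2 2.943, P3 2.038, P4 1.387, P5 2.244, P6 1.300, P7 1.738.
Rounding up: P1 2, P2 3, P3 3, P4 2, P5 3, P6 2, P7 2 (total 17).

P1=2, P2=3, P3=3, P4=2, P5=3, P6=2, P7=2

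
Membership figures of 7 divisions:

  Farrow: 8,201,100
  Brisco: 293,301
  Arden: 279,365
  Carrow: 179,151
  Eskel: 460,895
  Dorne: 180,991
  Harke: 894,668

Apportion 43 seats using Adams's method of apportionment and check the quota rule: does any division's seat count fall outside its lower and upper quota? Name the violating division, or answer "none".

Standard quotas: Farrow 33.619, Brisco 1.202, Arden 1.145, Carrow 0.734, Eskel 1.889, Dorne 0.742, Harke 3.668.
Adams allocation: Farrow 31, Brisco 2, Arden 2, Carrow 1, Eskel 2, Dorne 1, Harke 4.
Farrow has quota 33.619 (lower 33, upper 34) but receives 31 — outside the quota interval.

Farrow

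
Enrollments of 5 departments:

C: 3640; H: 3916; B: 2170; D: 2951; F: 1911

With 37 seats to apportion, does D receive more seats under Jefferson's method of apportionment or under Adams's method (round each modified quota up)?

Jefferson

Jefferson: C 9, H 10, B 5, D 8, F 5.
Adams: C 9, H 10, B 6, D 7, F 5.
D gets 8 under Jefferson and 7 under Adams.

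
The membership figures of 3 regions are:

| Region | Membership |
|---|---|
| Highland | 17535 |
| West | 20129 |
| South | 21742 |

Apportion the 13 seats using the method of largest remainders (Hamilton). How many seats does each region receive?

The standard divisor is 59406/13 ≈ 4569.692.
Standard quotas: Highland 3.8372, West 4.4049, South 4.7579.
Lower quotas: Highland 3, West 4, South 4 (sum 11, leaving 2 seats).
Remainders in descending order: Highland 0.8372, South 0.7579, West 0.4049.
Largest remainders: Highland, South receive the extra seats.

Highland 4; West 4; South 5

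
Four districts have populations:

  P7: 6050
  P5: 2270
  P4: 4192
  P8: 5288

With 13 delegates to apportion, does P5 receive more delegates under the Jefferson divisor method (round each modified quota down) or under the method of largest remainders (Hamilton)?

Jefferson: P7 5, P5 1, P4 3, P8 4.
Hamilton: P7 4, P5 2, P4 3, P8 4.
P5 gets 1 under Jefferson and 2 under Hamilton.

Hamilton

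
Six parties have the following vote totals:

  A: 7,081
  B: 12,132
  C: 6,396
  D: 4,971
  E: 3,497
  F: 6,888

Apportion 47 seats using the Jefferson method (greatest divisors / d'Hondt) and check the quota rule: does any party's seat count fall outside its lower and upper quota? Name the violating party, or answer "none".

Standard quotas: A 8.124, B 13.919, C 7.338, D 5.703, E 4.012, F 7.903.
Jefferson allocation: A 8, B 14, C 7, D 6, E 4, F 8.
Every allocation lies between the lower and upper quota.

none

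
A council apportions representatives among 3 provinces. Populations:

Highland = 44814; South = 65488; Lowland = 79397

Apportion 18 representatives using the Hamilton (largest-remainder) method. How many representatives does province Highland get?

Total 189699; standard divisor 189699/18 ≈ 10538.833.
Standard quotas: Highland 4.2523, South 6.2140, Lowland 7.5338.
Lower quotas: Highland 4, South 6, Lowland 7 (sum 17, leaving 1 seat).
Remainders in descending order: Lowland 0.5338, Highland 0.2523, South 0.2140.
The surplus seat goes to Lowland.
Highland receives 4.

4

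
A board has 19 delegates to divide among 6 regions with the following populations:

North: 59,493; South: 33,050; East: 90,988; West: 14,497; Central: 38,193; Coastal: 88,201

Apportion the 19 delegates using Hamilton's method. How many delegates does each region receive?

North 4, South 2, East 5, West 1, Central 2, Coastal 5

Standard divisor: 324422 ÷ 19 ≈ 17074.842.
Standard quotas: North 3.4842, South 1.9356, East 5.3288, West 0.8490, Central 2.2368, Coastal 5.1656.
Lower quotas: North 3, South 1, East 5, West 0, Central 2, Coastal 5 (sum 16, leaving 3 seats).
Remainders in descending order: South 0.9356, West 0.8490, North 0.4842, East 0.3288, Central 0.2368, Coastal 0.1656.
The surplus seats go to South, West, North.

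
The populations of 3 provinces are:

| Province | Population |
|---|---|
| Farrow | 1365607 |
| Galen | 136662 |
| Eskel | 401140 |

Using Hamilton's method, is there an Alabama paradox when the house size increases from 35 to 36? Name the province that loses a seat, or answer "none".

At 35 seats: Farrow 25, Galen 3, Eskel 7.
At 36 seats: Farrow 26, Galen 2, Eskel 8.
Galen drops from 3 to 2.

Galen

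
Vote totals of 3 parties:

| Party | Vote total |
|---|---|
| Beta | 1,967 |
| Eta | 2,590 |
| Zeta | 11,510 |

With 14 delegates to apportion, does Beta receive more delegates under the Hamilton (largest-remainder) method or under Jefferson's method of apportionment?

Hamilton: Beta 2, Eta 2, Zeta 10.
Jefferson: Beta 1, Eta 2, Zeta 11.
Beta gets 2 under Hamilton and 1 under Jefferson.

Hamilton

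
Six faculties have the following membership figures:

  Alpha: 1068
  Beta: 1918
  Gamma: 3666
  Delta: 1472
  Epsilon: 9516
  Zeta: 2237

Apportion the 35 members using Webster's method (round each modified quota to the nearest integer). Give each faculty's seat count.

Alpha: 2, Beta: 3, Gamma: 6, Delta: 3, Epsilon: 17, Zeta: 4

Standard divisor 19877/35 ≈ 567.914; standard quotas: Alpha 1.881, Beta 3.377, Gamma 6.455, Delta 2.592, Epsilon 16.756, Zeta 3.939.
Rounding to the nearest integer gives Alpha 2, Beta 3, Gamma 6, Delta 3, Epsilon 17, Zeta 4 — total 35, matching the house size, so no adjustment is needed.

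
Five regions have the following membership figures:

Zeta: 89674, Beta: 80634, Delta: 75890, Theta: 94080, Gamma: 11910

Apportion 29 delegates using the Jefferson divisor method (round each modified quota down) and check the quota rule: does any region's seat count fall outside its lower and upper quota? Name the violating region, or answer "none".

none

Standard quotas: Zeta 7.384, Beta 6.640, Delta 6.249, Theta 7.747, Gamma 0.981.
Jefferson allocation: Zeta 7, Beta 7, Delta 6, Theta 8, Gamma 1.
Every allocation lies between the lower and upper quota.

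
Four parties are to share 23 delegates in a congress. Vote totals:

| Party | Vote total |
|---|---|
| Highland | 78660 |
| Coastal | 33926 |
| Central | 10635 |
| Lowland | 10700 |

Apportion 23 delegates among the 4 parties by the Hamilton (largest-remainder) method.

Total 133921; standard divisor 133921/23 ≈ 5822.652.
Standard quotas: Highland 13.5093, Coastal 5.8266, Central 1.8265, Lowland 1.8377.
Lower quotas: Highland 13, Coastal 5, Central 1, Lowland 1 (sum 20, leaving 3 seats).
Remainders in descending order: Lowland 0.8377, Coastal 0.8266, Central 0.8265, Highland 0.5093.
Largest remainders: Lowland, Coastal, Central receive the extra seats.

Highland 13, Coastal 6, Central 2, Lowland 2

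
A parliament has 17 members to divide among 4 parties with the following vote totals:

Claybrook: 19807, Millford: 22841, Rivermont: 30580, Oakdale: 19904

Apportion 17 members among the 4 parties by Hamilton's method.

Claybrook 4; Millford 4; Rivermont 5; Oakdale 4

Standard divisor: 93132 ÷ 17 ≈ 5478.353.
Standard quotas: Claybrook 3.6155, Millford 4.1693, Rivermont 5.5820, Oakdale 3.6332.
Lower quotas: Claybrook 3, Millford 4, Rivermont 5, Oakdale 3 (sum 15, leaving 2 seats).
Remainders in descending order: Oakdale 0.6332, Claybrook 0.6155, Rivermont 0.5820, Millford 0.1693.
The surplus seats go to Oakdale, Claybrook.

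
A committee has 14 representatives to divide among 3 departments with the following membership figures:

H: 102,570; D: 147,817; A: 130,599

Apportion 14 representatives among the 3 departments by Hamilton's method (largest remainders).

Total 380986; standard divisor 380986/14 ≈ 27213.286.
Standard quotas: H 3.7691, D 5.4318, A 4.7991.
Lower quotas: H 3, D 5, A 4 (sum 12, leaving 2 seats).
Remainders in descending order: A 0.7991, H 0.7691, D 0.4318.
The surplus seats go to A, H.

H: 4, D: 5, A: 5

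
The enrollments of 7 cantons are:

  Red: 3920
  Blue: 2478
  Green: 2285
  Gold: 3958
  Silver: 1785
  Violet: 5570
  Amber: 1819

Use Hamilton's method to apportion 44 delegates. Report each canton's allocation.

The standard divisor is 21815/44 ≈ 495.795.
Standard quotas: Red 7.9065, Blue 4.9980, Green 4.6088, Gold 7.9831, Silver 3.6003, Violet 11.2345, Amber 3.6689.
Lower quotas: Red 7, Blue 4, Green 4, Gold 7, Silver 3, Violet 11, Amber 3 (sum 39, leaving 5 seats).
Remainders in descending order: Blue 0.9980, Gold 0.9831, Red 0.9065, Amber 0.6689, Green 0.6088, Silver 0.6003, Violet 0.2345.
The surplus seats go to Blue, Gold, Red, Amber, Green.

Red 8; Blue 5; Green 5; Gold 8; Silver 3; Violet 11; Amber 4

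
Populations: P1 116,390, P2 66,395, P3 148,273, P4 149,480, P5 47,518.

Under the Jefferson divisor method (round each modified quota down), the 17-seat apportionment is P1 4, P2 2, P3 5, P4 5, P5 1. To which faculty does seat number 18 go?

Priority for the next seat is population ÷ (current seats + 1).
Priorities: P1 23278.000, P2 22131.667, P3 24712.167, P4 24913.333, P5 23759.000.
Highest priority: P4.

P4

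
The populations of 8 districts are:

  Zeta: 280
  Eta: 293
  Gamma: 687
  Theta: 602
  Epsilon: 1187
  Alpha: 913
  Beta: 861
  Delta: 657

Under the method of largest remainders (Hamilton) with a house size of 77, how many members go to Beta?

12

The standard divisor is 5480/77 ≈ 71.169.
Standard quotas: Zeta 3.934, Eta 4.117, Gamma 9.653, Theta 8.459, Epsilon 16.679, Alpha 12.829, Beta 12.098, Delta 9.232.
Lower quotas: Zeta 3, Eta 4, Gamma 9, Theta 8, Epsilon 16, Alpha 12, Beta 12, Delta 9 (sum 73, leaving 4 seats).
Remainders in descending order: Zeta 0.934, Alpha 0.829, Epsilon 0.679, Gamma 0.653, Theta 0.459, Delta 0.232, Eta 0.117, Beta 0.098.
Largest remainders: Zeta, Alpha, Epsilon, Gamma receive the extra seats.
Beta receives 12.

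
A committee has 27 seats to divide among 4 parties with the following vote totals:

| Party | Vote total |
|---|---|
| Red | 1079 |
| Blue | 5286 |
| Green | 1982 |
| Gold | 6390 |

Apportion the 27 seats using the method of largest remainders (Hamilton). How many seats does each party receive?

The standard divisor is 14737/27 ≈ 545.815.
Standard quotas: Red 1.9769, Blue 9.6846, Green 3.6313, Gold 11.7073.
Lower quotas: Red 1, Blue 9, Green 3, Gold 11 (sum 24, leaving 3 seats).
Remainders in descending order: Red 0.9769, Gold 0.7073, Blue 0.6846, Green 0.6313.
Largest remainders: Red, Gold, Blue receive the extra seats.

Red 2, Blue 10, Green 3, Gold 12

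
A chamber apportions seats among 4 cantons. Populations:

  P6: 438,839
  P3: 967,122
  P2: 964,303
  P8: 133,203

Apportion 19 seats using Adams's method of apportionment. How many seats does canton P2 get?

Standard divisor 2503467/19 ≈ 131761.421; standard quotas: P6 3.331, P3 7.340, P2 7.319, P8 1.011.
Rounding up gives 4, 8, 8, 2 = 22 seats, so the divisor must be adjusted.
With modified divisor 142200: modified quotas P6 3.086, P3 6.801, P2 6.781, P8 0.937.
Rounding up: P6 4, P3 7, P2 7, P8 1 (total 19).
P2 receives 7.

7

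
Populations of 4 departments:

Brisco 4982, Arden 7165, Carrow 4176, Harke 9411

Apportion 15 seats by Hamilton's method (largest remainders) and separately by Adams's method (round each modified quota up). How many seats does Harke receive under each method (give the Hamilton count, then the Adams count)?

Hamilton: Brisco 3, Arden 4, Carrow 2, Harke 6.
Adams: Brisco 3, Arden 4, Carrow 3, Harke 5.
Harke gets 6 under Hamilton and 5 under Adams.

6 and 5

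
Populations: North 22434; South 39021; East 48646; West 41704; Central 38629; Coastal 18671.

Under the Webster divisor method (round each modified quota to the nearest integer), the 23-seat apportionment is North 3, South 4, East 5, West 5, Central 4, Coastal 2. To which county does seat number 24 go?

Priority for the next seat is population ÷ (current seats + 0.5).
Priorities: North 6409.714, South 8671.333, East 8844.727, West 7582.545, Central 8584.222, Coastal 7468.400.
Highest priority: East.

East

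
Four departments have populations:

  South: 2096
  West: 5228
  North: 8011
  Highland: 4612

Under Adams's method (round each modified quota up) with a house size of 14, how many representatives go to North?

5

Standard divisor 19947/14 ≈ 1424.786; standard quotas: South 1.471, West 3.669, North 5.623, Highland 3.237.
Rounding up gives 2, 4, 6, 4 = 16 seats, so the divisor must be adjusted.
With modified divisor 1700: modified quotas South 1.233, West 3.075, North 4.712, Highland 2.713.
Rounding up: South 2, West 4, North 5, Highland 3 (total 14).
North receives 5.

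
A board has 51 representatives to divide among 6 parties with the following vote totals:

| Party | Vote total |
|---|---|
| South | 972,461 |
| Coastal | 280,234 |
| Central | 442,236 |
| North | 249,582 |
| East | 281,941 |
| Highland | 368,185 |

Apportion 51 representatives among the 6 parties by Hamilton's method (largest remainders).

South: 19, Coastal: 5, Central: 9, North: 5, East: 6, Highland: 7

Total 2594639; standard divisor 2594639/51 ≈ 50875.275.
Standard quotas: South 19.1146, Coastal 5.5083, Central 8.6926, North 4.9058, East 5.5418, Highland 7.2370.
Lower quotas: South 19, Coastal 5, Central 8, North 4, East 5, Highland 7 (sum 48, leaving 3 seats).
Remainders in descending order: North 0.9058, Central 0.6926, East 0.5418, Coastal 0.5083, Highland 0.2370, South 0.1146.
The surplus seats go to North, Central, East.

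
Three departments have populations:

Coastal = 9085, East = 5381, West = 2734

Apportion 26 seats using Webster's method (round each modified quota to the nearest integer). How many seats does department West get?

4

Standard divisor 17200/26 ≈ 661.538; standard quotas: Coastal 13.733, East 8.134, West 4.133.
Rounding to the nearest integer gives Coastal 14, East 8, West 4 — total 26, matching the house size, so no adjustment is needed.
West receives 4.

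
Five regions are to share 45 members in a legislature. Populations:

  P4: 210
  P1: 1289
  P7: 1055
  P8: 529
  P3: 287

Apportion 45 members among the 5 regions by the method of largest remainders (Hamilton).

Total 3370; standard divisor 3370/45 ≈ 74.889.
Standard quotas: P4 2.804, P1 17.212, P7 14.088, P8 7.064, P3 3.832.
Lower quotas: P4 2, P1 17, P7 14, P8 7, P3 3 (sum 43, leaving 2 seats).
Remainders in descending order: P3 0.832, P4 0.804, P1 0.212, P7 0.088, P8 0.064.
The surplus seats go to P3, P4.

P4 3, P1 17, P7 14, P8 7, P3 4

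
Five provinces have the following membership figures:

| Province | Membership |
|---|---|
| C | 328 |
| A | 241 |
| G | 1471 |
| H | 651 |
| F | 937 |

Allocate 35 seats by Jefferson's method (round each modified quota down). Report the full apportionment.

C 3, A 2, G 15, H 6, F 9

Standard divisor 3628/35 ≈ 103.657; standard quotas: C 3.164, A 2.325, G 14.191, H 6.280, F 9.039.
Rounding down gives 3, 2, 14, 6, 9 = 34 seats, so the divisor must be adjusted.
With modified divisor 96: modified quotas C 3.417, A 2.510, G 15.323, H 6.781, F 9.760.
Rounding down: C 3, A 2, G 15, H 6, F 9 (total 35).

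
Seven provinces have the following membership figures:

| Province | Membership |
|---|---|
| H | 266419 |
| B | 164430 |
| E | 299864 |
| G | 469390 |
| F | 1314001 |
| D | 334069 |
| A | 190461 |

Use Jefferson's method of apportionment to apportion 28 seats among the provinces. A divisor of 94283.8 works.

With modified divisor 94283.8: modified quotas H 2.826, B 1.744, E 3.180, G 4.978, F 13.937, D 3.543, A 2.020.
Rounding down: H 2, B 1, E 3, G 4, F 13, D 3, A 2 (total 28).

H 2, B 1, E 3, G 4, F 13, D 3, A 2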